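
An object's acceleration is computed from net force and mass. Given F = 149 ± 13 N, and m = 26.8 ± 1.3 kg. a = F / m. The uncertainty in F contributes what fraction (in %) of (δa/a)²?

76.4%

(δa/a)² = (1·δF/F)² + (-1·δm/m)²
  F term: (1×0.0872)² = 0.00761
  m term: (-1×0.0485)² = 0.00235
Total = 0.00997. Share from F = 0.00761/0.00997 = 0.764.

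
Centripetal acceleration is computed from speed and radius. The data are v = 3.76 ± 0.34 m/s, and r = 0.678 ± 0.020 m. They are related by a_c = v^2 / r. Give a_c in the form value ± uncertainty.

20.9 ± 3.82 m/s^2

a_c is a product of powers, so relative uncertainties combine in quadrature:
  (2·δv/v)² = (2×0.0904)² = 0.0327;  (-1·δr/r)² = (-1×0.0295)² = 0.000870
δa_c/a_c = √(0.0336) = 0.183
a_c = 20.9 m/s^2, so δa_c = 0.183 × 20.9 = 3.82 m/s^2.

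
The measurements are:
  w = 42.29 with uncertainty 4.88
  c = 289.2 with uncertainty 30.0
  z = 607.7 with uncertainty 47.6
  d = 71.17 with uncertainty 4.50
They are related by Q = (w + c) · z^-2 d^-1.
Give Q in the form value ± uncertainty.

Let u = w + c = 331.5. δu = √(δw² + δc²) = √(23.8 + 900) = 30.4, so δu/u = 0.0917.
Q is then a monomial in u, z, d:
δQ/Q = √((δu/u)² + (-2·δz/z)² + (-1·δd/d)²) = √(0.00841 + 0.0245 + 0.00400) = 0.192
Q = 1.261e-05, so δQ = 0.192 × 1.261e-05 = 2.42e-06.

(1.261 ± 0.242) × 10^-5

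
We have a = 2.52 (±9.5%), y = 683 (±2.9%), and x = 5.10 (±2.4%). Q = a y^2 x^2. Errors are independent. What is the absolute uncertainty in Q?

Products/powers → add relative errors in quadrature, weighted by exponent:
  (1·δa/a)² = (1×0.0950)² = 0.00903;  (2·δy/y)² = (2×0.0290)² = 0.00336;  (2·δx/x)² = (2×0.0240)² = 0.00230
δQ/Q = √(0.0147) = 0.121
Q = 3.06e+07, so δQ = 0.121 × 3.06e+07 = 3.71e+06.

3.71e+06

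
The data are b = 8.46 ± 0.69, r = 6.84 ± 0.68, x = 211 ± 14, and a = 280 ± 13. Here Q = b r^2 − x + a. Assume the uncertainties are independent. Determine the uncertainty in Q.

87.2

Let p = b·r^2 = 396. δp/p = √((1·δb/b)² + (2·δr/r)²) = √(0.00665 + 0.0395) = 0.215, so δp = 85.1.
Q = p − x + a: δQ = √(δp² + δx² + δa²) = √(7240 + 196 + 169) = 87.2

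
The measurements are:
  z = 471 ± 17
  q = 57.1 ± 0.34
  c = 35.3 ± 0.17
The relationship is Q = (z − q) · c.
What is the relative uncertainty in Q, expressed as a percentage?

Let u = z − q = 414. δu = √(δz² + δq²) = √(289 + 0.116) = 17.0, so δu/u = 0.0411.
Q is then a monomial in u, c:
δQ/Q = √((δu/u)² + (1·δc/c)²) = √(0.00169 + 2.32e-05) = 0.0414

4.14%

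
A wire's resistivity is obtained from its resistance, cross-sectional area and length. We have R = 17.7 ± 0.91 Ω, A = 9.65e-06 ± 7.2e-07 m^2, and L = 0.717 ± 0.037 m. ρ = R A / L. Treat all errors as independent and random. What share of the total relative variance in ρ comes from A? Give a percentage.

51.2%

(δρ/ρ)² = (1·δR/R)² + (1·δA/A)² + (-1·δL/L)²
  R term: (1×0.0514)² = 0.00264
  A term: (1×0.0746)² = 0.00557
  L term: (-1×0.0516)² = 0.00266
Total = 0.0109. Share from A = 0.00557/0.0109 = 0.512.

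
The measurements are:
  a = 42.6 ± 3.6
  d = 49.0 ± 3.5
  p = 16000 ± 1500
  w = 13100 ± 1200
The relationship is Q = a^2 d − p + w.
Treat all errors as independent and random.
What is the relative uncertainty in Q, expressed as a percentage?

Let h = a^2·d = 88900. δh/h = √((2·δa/a)² + (1·δd/d)²) = √(0.0286 + 0.00510) = 0.183, so δh = 16300.
Q = h − p + w: δQ = √(δh² + δp² + δw²) = √(2.66e+08 + 2.25e+06 + 1.44e+06) = 16400
Q = 86000, so δQ/Q = 16400/86000 = 0.191.

19.1%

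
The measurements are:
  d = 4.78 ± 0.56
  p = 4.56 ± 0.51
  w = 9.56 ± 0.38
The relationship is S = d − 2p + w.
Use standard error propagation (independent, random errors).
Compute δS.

Absolute uncertainties add in quadrature for a linear combination:
  (δd)² = 0.314;  (2·δp)² = 1.04;  (δw)² = 0.144
δS = √(1.50) = 1.22

1.22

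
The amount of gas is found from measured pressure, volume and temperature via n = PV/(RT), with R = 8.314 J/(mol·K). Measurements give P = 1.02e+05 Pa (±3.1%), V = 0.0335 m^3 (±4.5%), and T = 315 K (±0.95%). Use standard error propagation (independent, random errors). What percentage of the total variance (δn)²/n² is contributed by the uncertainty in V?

65.8%

(δn/n)² = (1·δP/P)² + (1·δV/V)² + (-1·δT/T)²
  P term: (1×0.0310)² = 0.000961
  V term: (1×0.0450)² = 0.00202
  T term: (-1×0.00950)² = 9.02e-05
Total = 0.00308. Share from V = 0.00202/0.00308 = 0.658.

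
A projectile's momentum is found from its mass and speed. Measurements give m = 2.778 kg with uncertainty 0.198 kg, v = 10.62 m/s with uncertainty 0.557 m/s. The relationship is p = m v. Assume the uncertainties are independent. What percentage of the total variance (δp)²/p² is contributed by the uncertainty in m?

(δp/p)² = (1·δm/m)² + (1·δv/v)²
  m term: (1×0.0713)² = 0.00508
  v term: (1×0.0524)² = 0.00275
Total = 0.00783. Share from m = 0.00508/0.00783 = 0.649.

64.9%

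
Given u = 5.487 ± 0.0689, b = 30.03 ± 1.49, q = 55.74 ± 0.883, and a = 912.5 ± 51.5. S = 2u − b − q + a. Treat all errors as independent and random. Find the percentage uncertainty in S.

For a sum/difference, combine absolute errors in quadrature:
  (2·δu)² = 0.0190;  (δb)² = 2.22;  (δq)² = 0.780;  (δa)² = 2650
δS = √(2660) = 51.5
S = 837.7, so δS/S = 51.5/837.7 = 0.0615.

6.15%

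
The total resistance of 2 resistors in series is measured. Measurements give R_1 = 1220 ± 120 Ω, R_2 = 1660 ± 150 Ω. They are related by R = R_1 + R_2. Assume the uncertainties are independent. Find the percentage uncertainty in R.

Absolute uncertainties add in quadrature for a linear combination:
  (δR_1)² = 14400;  (δR_2)² = 22500
δR = √(36900) = 192 Ω
R = 2880 Ω, so δR/R = 192/2880 = 0.0667.

6.67%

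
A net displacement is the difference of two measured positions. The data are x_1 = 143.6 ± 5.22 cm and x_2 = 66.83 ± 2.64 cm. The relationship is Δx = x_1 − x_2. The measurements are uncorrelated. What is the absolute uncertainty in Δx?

Sums and differences: (δΔx)² = Σ (cᵢ δxᵢ)².
  (δx_1)² = 27.2;  (δx_2)² = 6.97
δΔx = √(34.2) = 5.85 cm

5.85 cm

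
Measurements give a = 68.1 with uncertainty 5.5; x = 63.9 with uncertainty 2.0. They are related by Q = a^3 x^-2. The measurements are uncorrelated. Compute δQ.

19.4

Relative error in a monomial: (δQ/Q)² = Σ (nᵢ · δxᵢ/xᵢ)².
  (3·δa/a)² = (3×0.0808)² = 0.0587;  (-2·δx/x)² = (-2×0.0313)² = 0.00392
δQ/Q = √(0.0626) = 0.250
Q = 77.3, so δQ = 0.250 × 77.3 = 19.4.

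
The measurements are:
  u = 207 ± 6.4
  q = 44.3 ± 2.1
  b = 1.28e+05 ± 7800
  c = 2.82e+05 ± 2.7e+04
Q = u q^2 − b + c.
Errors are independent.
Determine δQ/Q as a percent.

8.80%

Let p = u·q^2 = 4.06e+05. δp/p = √((1·δu/u)² + (2·δq/q)²) = √(0.000956 + 0.00899) = 0.0997, so δp = 40500.
Q = p − b + c: δQ = √(δp² + δb² + δc²) = √(1.64e+09 + 6.08e+07 + 7.29e+08) = 49300
Q = 5.6e+05, so δQ/Q = 49300/5.6e+05 = 0.0880.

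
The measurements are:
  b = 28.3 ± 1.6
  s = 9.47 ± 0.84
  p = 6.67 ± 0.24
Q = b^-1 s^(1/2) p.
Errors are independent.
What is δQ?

Q is a product of powers, so relative uncertainties combine in quadrature:
  (-1·δb/b)² = (-1×0.0565)² = 0.00320;  (½·δs/s)² = (0.5×0.0887)² = 0.00197;  (1·δp/p)² = (1×0.0360)² = 0.00129
δQ/Q = √(0.00646) = 0.0804
Q = 0.725, so δQ = 0.0804 × 0.725 = 0.0583.

0.0583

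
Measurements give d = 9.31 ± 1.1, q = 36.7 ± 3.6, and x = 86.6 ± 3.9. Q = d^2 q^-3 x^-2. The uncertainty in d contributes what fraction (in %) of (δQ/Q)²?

(δQ/Q)² = (2·δd/d)² + (-3·δq/q)² + (-2·δx/x)²
  d term: (2×0.118)² = 0.0558
  q term: (-3×0.0981)² = 0.0866
  x term: (-2×0.0450)² = 0.00811
Total = 0.151. Share from d = 0.0558/0.151 = 0.371.

37.1%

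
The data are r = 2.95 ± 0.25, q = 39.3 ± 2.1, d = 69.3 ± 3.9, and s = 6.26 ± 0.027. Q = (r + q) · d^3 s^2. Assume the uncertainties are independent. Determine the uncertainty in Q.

9.71e+07

Let u = r + q = 42.2. δu = √(δr² + δq²) = √(0.0625 + 4.41) = 2.11, so δu/u = 0.0501.
Q is then a monomial in u, d, s:
δQ/Q = √((δu/u)² + (3·δd/d)² + (2·δs/s)²) = √(0.00251 + 0.0285 + 7.44e-05) = 0.176
Q = 5.51e+08, so δQ = 0.176 × 5.51e+08 = 9.71e+07.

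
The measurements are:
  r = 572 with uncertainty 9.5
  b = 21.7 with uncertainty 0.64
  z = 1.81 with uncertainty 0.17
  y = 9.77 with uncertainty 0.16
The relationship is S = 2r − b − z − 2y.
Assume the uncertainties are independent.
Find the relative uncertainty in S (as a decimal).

Absolute uncertainties add in quadrature for a linear combination:
  (2·δr)² = 361;  (δb)² = 0.410;  (δz)² = 0.0289;  (2·δy)² = 0.102
δS = √(362) = 19.0
S = 1100, so δS/S = 19.0/1100 = 0.0173.

0.0173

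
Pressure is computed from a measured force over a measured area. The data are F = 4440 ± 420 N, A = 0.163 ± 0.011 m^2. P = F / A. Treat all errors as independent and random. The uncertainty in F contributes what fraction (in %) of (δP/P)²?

(δP/P)² = (1·δF/F)² + (-1·δA/A)²
  F term: (1×0.0946)² = 0.00895
  A term: (-1×0.0675)² = 0.00455
Total = 0.0135. Share from F = 0.00895/0.0135 = 0.663.

66.3%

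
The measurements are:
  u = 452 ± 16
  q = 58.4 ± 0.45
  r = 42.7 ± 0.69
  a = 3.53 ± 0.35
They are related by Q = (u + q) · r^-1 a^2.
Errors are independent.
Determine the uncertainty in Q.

30.0

Let w = u + q = 510. δw = √(δu² + δq²) = √(256 + 0.203) = 16.0, so δw/w = 0.0314.
Q is then a monomial in w, r, a:
δQ/Q = √((δw/w)² + (-1·δr/r)² + (2·δa/a)²) = √(0.000983 + 0.000261 + 0.0393) = 0.201
Q = 149, so δQ = 0.201 × 149 = 30.0.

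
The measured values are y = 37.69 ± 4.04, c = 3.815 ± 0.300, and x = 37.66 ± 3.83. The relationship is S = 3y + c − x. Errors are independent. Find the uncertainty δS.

Sums and differences: (δS)² = Σ (cᵢ δxᵢ)².
  (3·δy)² = 147;  (δc)² = 0.0900;  (δx)² = 14.7
δS = √(162) = 12.7

12.7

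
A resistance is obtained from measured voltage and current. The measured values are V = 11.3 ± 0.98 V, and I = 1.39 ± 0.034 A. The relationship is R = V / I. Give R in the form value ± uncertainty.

8.13 ± 0.733 Ω

R is a product of powers, so relative uncertainties combine in quadrature:
  (1·δV/V)² = (1×0.0867)² = 0.00752;  (-1·δI/I)² = (-1×0.0245)² = 0.000598
δR/R = √(0.00812) = 0.0901
R = 8.13 Ω, so δR = 0.0901 × 8.13 = 0.733 Ω.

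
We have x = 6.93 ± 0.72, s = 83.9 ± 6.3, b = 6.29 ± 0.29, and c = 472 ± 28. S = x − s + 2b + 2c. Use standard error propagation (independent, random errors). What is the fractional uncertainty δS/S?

0.0641

Absolute uncertainties add in quadrature for a linear combination:
  (δx)² = 0.518;  (δs)² = 39.7;  (2·δb)² = 0.336;  (2·δc)² = 3140
δS = √(3180) = 56.4
S = 880, so δS/S = 56.4/880 = 0.0641.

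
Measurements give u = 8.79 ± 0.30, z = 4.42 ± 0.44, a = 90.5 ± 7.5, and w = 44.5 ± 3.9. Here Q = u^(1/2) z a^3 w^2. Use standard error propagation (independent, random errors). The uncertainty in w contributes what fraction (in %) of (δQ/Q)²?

(δQ/Q)² = (½·δu/u)² + (1·δz/z)² + (3·δa/a)² + (2·δw/w)²
  u term: (0.5×0.0341)² = 0.000291
  z term: (1×0.0995)² = 0.00991
  a term: (3×0.0829)² = 0.0618
  w term: (2×0.0876)² = 0.0307
Total = 0.103. Share from w = 0.0307/0.103 = 0.299.

29.9%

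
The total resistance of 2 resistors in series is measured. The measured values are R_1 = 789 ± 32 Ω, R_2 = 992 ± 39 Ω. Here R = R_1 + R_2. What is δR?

R is a linear combination, so absolute uncertainties add in quadrature:
  (δR_1)² = 1020;  (δR_2)² = 1520
δR = √(2540) = 50.4 Ω

50.4 Ω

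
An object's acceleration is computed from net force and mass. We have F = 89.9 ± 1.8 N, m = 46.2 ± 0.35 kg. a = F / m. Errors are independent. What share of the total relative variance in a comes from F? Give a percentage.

87.5%

(δa/a)² = (1·δF/F)² + (-1·δm/m)²
  F term: (1×0.0200)² = 0.000401
  m term: (-1×0.00758)² = 5.74e-05
Total = 0.000458. Share from F = 0.000401/0.000458 = 0.875.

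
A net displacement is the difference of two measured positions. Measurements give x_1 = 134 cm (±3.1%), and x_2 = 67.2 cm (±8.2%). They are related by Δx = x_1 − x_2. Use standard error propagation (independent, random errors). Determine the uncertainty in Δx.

Sums and differences: (δΔx)² = Σ (cᵢ δxᵢ)².
  (δx_1)² = 17.3;  (δx_2)² = 30.4
δΔx = √(47.6) = 6.90 cm

6.90 cm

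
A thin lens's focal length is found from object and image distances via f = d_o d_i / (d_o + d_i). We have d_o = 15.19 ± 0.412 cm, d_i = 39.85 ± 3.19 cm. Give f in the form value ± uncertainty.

∂f/∂d_o = (d_i/(d_o+d_i))² = 0.524;  ∂f/∂d_i = (d_o/(d_o+d_i))² = 0.0762
δf = √((∂f/∂d_o · δd_o)² + (∂f/∂d_i · δd_i)²) = √(0.0466 + 0.0590) = 0.325 cm
f = 11.00 cm.

11.00 ± 0.325 cm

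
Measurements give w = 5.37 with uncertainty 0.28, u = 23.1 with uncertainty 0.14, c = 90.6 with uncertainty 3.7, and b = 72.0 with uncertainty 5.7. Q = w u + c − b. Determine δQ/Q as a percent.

Let p = w·u = 124. δp/p = √((1·δw/w)² + (1·δu/u)²) = √(0.00272 + 3.67e-05) = 0.0525, so δp = 6.51.
Q = p + c − b: δQ = √(δp² + δc² + δb²) = √(42.4 + 13.7 + 32.5) = 9.41
Q = 143, so δQ/Q = 9.41/143 = 0.0660.

6.60%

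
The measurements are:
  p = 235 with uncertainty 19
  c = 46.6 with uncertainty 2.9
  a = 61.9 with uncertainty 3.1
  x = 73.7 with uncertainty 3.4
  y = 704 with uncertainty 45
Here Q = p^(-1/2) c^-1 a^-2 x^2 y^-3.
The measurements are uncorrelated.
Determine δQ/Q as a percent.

24.7%

Q is a product of powers, so relative uncertainties combine in quadrature:
  (−½·δp/p)² = (-0.5×0.0809)² = 0.00163;  (-1·δc/c)² = (-1×0.0622)² = 0.00387;  (-2·δa/a)² = (-2×0.0501)² = 0.0100;  (2·δx/x)² = (2×0.0461)² = 0.00851;  (-3·δy/y)² = (-3×0.0639)² = 0.0368
δQ/Q = √(0.0608) = 0.247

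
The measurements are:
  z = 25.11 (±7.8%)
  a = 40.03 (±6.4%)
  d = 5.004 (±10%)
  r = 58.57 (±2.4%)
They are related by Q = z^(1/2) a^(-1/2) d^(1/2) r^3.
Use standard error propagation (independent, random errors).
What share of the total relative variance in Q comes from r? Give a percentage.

(δQ/Q)² = (½·δz/z)² + (−½·δa/a)² + (½·δd/d)² + (3·δr/r)²
  z term: (0.5×0.0780)² = 0.00152
  a term: (-0.5×0.0640)² = 0.00102
  d term: (0.5×0.100)² = 0.00250
  r term: (3×0.0240)² = 0.00518
Total = 0.0102. Share from r = 0.00518/0.0102 = 0.507.

50.7%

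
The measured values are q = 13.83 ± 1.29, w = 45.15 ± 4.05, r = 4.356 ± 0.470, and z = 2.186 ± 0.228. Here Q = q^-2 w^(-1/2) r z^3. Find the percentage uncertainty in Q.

38.3%

Since Q is a product/quotient, work with relative uncertainties:
  (-2·δq/q)² = (-2×0.0933)² = 0.0348;  (−½·δw/w)² = (-0.5×0.0897)² = 0.00201;  (1·δr/r)² = (1×0.108)² = 0.0116;  (3·δz/z)² = (3×0.104)² = 0.0979
δQ/Q = √(0.146) = 0.383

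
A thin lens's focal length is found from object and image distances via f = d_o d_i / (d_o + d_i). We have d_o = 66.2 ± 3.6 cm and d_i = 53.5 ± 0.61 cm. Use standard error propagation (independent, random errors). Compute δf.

∂f/∂d_o = (d_i/(d_o+d_i))² = 0.200;  ∂f/∂d_i = (d_o/(d_o+d_i))² = 0.306
δf = √((∂f/∂d_o · δd_o)² + (∂f/∂d_i · δd_i)²) = √(0.517 + 0.0348) = 0.743 cm

0.743 cm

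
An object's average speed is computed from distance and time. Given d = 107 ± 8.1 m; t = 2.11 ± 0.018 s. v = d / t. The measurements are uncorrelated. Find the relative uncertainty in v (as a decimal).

0.0762

Each factor contributes (exponent × relative error)² to (δv/v)²:
  (1·δd/d)² = (1×0.0757)² = 0.00573;  (-1·δt/t)² = (-1×0.00853)² = 7.28e-05
δv/v = √(0.00580) = 0.0762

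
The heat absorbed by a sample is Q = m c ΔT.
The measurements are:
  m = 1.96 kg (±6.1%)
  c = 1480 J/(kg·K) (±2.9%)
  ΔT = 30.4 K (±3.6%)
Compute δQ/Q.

Relative error in a monomial: (δQ/Q)² = Σ (nᵢ · δxᵢ/xᵢ)².
  (1·δm/m)² = (1×0.0610)² = 0.00372;  (1·δc/c)² = (1×0.0290)² = 0.000841;  (1·δΔT/ΔT)² = (1×0.0360)² = 0.00130
δQ/Q = √(0.00586) = 0.0765

0.0765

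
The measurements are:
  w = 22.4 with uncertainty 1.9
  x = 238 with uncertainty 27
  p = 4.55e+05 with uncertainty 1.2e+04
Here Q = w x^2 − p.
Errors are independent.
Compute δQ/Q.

Let h = w·x^2 = 1.27e+06. δh/h = √((1·δw/w)² + (2·δx/x)²) = √(0.00719 + 0.0515) = 0.242, so δh = 3.07e+05.
Q = h − p: δQ = √(δh² + δp²) = √(9.45e+10 + 1.44e+08) = 3.08e+05
Q = 8.14e+05, so δQ/Q = 3.08e+05/8.14e+05 = 0.378.

0.378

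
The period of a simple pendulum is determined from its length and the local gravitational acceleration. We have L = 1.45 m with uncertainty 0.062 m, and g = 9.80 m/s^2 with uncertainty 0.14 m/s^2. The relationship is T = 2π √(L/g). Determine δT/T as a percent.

T is a product of powers, so relative uncertainties combine in quadrature:
  (½·δL/L)² = (0.5×0.0428)² = 0.000457;  (−½·δg/g)² = (-0.5×0.0143)² = 5.1e-05
δT/T = √(0.000508) = 0.0225

2.25%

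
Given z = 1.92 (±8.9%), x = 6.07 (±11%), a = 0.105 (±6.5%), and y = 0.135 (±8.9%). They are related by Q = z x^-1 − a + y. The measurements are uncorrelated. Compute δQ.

Let p = z·x^-1 = 0.316. δp/p = √((1·δz/z)² + (-1·δx/x)²) = √(0.00792 + 0.0121) = 0.141, so δp = 0.0448.
Q = p − a + y: δQ = √(δp² + δa² + δy²) = √(0.00200 + 4.66e-05 + 0.000144) = 0.0468

0.0468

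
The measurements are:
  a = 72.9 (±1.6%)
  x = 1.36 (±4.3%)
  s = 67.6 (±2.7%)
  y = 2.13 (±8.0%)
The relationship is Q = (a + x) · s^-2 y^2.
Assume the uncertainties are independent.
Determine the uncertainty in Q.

0.0125

Let u = a + x = 74.3. δu = √(δa² + δx²) = √(1.36 + 0.00342) = 1.17, so δu/u = 0.0157.
Q is then a monomial in u, s, y:
δQ/Q = √((δu/u)² + (-2·δs/s)² + (2·δy/y)²) = √(0.000247 + 0.00292 + 0.0256) = 0.170
Q = 0.0737, so δQ = 0.170 × 0.0737 = 0.0125.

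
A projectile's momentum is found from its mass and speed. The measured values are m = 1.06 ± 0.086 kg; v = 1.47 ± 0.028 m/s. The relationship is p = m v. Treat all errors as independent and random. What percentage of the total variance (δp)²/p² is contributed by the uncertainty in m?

(δp/p)² = (1·δm/m)² + (1·δv/v)²
  m term: (1×0.0811)² = 0.00658
  v term: (1×0.0190)² = 0.000363
Total = 0.00695. Share from m = 0.00658/0.00695 = 0.948.

94.8%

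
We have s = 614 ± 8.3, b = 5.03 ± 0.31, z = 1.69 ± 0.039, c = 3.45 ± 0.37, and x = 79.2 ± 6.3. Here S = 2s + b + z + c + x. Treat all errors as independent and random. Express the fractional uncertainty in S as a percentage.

1.35%

Sums and differences: (δS)² = Σ (cᵢ δxᵢ)².
  (2·δs)² = 276;  (δb)² = 0.0961;  (δz)² = 0.00152;  (δc)² = 0.137;  (δx)² = 39.7
δS = √(315) = 17.8
S = 1320, so δS/S = 17.8/1320 = 0.0135.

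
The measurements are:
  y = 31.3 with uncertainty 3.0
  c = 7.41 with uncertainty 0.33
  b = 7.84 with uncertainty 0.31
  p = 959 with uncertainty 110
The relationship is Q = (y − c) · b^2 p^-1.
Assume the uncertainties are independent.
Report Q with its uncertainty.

1.53 ± 0.288

Let u = y − c = 23.9. δu = √(δy² + δc²) = √(9.00 + 0.109) = 3.02, so δu/u = 0.126.
Q is then a monomial in u, b, p:
δQ/Q = √((δu/u)² + (2·δb/b)² + (-1·δp/p)²) = √(0.0160 + 0.00625 + 0.0132) = 0.188
Q = 1.53, so δQ = 0.188 × 1.53 = 0.288.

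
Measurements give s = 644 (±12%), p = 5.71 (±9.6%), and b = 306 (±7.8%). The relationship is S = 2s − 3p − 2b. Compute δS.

162

S is a linear combination, so absolute uncertainties add in quadrature:
  (2·δs)² = 23900;  (3·δp)² = 2.70;  (2·δb)² = 2280
δS = √(26200) = 162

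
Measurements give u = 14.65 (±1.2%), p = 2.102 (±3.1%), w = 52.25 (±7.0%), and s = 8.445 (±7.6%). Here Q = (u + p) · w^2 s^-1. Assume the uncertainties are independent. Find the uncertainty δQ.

Let h = u + p = 16.75. δh = √(δu² + δp²) = √(0.0309 + 0.00425) = 0.187, so δh/h = 0.0112.
Q is then a monomial in h, w, s:
δQ/Q = √((δh/h)² + (2·δw/w)² + (-1·δs/s)²) = √(0.000125 + 0.0196 + 0.00578) = 0.160
Q = 5416, so δQ = 0.160 × 5416 = 865.

865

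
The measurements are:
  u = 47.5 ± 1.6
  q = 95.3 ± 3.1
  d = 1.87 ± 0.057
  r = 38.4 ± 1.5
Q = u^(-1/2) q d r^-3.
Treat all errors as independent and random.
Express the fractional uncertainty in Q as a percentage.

12.7%

Relative error in a monomial: (δQ/Q)² = Σ (nᵢ · δxᵢ/xᵢ)².
  (−½·δu/u)² = (-0.5×0.0337)² = 0.000284;  (1·δq/q)² = (1×0.0325)² = 0.00106;  (1·δd/d)² = (1×0.0305)² = 0.000929;  (-3·δr/r)² = (-3×0.0391)² = 0.0137
δQ/Q = √(0.0160) = 0.127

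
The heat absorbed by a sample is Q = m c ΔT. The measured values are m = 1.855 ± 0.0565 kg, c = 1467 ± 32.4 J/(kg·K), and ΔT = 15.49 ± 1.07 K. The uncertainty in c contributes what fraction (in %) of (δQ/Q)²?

(δQ/Q)² = (1·δm/m)² + (1·δc/c)² + (1·δΔT/ΔT)²
  m term: (1×0.0305)² = 0.000928
  c term: (1×0.0221)² = 0.000488
  ΔT term: (1×0.0691)² = 0.00477
Total = 0.00619. Share from c = 0.000488/0.00619 = 0.0788.

7.88%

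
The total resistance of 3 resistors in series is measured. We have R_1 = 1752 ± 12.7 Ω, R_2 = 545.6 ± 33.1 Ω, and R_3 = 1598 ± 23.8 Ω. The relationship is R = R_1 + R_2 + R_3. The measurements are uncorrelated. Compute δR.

42.7 Ω

Absolute uncertainties add in quadrature for a linear combination:
  (δR_1)² = 161;  (δR_2)² = 1100;  (δR_3)² = 566
δR = √(1820) = 42.7 Ω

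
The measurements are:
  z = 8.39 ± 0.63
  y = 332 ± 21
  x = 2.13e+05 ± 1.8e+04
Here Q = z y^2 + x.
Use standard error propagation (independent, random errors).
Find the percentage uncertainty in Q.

12.1%

Let p = z·y^2 = 9.25e+05. δp/p = √((1·δz/z)² + (2·δy/y)²) = √(0.00564 + 0.0160) = 0.147, so δp = 1.36e+05.
Q = p + x: δQ = √(δp² + δx²) = √(1.85e+10 + 3.24e+08) = 1.37e+05
Q = 1.14e+06, so δQ/Q = 1.37e+05/1.14e+06 = 0.121.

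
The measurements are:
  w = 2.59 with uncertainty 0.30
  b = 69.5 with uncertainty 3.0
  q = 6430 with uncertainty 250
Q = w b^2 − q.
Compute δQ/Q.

Let p = w·b^2 = 12500. δp/p = √((1·δw/w)² + (2·δb/b)²) = √(0.0134 + 0.00745) = 0.144, so δp = 1810.
Q = p − q: δQ = √(δp² + δq²) = √(3.27e+06 + 62500) = 1820
Q = 6080, so δQ/Q = 1820/6080 = 0.300.

0.300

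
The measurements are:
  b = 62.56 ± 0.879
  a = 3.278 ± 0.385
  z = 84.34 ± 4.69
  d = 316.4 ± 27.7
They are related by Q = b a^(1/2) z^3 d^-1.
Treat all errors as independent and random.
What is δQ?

42500

Since Q is a product/quotient, work with relative uncertainties:
  (1·δb/b)² = (1×0.0141)² = 0.000197;  (½·δa/a)² = (0.5×0.117)² = 0.00345;  (3·δz/z)² = (3×0.0556)² = 0.0278;  (-1·δd/d)² = (-1×0.0875)² = 0.00766
δQ/Q = √(0.0391) = 0.198
Q = 214800, so δQ = 0.198 × 214800 = 42500.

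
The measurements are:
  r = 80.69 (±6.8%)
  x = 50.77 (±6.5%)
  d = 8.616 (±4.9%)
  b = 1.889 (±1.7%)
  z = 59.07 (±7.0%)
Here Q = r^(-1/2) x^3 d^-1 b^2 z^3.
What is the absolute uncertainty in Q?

3.66e+08

Since Q is a product/quotient, work with relative uncertainties:
  (−½·δr/r)² = (-0.5×0.0680)² = 0.00116;  (3·δx/x)² = (3×0.0650)² = 0.0380;  (-1·δd/d)² = (-1×0.0490)² = 0.00240;  (2·δb/b)² = (2×0.0170)² = 0.00116;  (3·δz/z)² = (3×0.0700)² = 0.0441
δQ/Q = √(0.0868) = 0.295
Q = 1.244e+09, so δQ = 0.295 × 1.244e+09 = 3.66e+08.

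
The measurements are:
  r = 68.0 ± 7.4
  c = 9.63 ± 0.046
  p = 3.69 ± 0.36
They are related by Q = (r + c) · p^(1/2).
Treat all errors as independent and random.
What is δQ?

Let u = r + c = 77.6. δu = √(δr² + δc²) = √(54.8 + 0.00212) = 7.40, so δu/u = 0.0953.
Q is then a monomial in u, p:
δQ/Q = √((δu/u)² + (½·δp/p)²) = √(0.00909 + 0.00238) = 0.107
Q = 149, so δQ = 0.107 × 149 = 16.0.

16.0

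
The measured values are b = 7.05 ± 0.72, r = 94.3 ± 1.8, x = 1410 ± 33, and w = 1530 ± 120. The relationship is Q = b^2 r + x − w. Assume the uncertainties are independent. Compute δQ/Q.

Let p = b^2·r = 4690. δp/p = √((2·δb/b)² + (1·δr/r)²) = √(0.0417 + 0.000364) = 0.205, so δp = 962.
Q = p + x − w: δQ = √(δp² + δx² + δw²) = √(9.24e+05 + 1090 + 14400) = 970
Q = 4570, so δQ/Q = 970/4570 = 0.212.

0.212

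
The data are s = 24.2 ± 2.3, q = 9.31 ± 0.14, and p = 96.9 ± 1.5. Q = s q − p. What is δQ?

Let w = s·q = 225. δw/w = √((1·δs/s)² + (1·δq/q)²) = √(0.00903 + 0.000226) = 0.0962, so δw = 21.7.
Q = w − p: δQ = √(δw² + δp²) = √(470 + 2.25) = 21.7

21.7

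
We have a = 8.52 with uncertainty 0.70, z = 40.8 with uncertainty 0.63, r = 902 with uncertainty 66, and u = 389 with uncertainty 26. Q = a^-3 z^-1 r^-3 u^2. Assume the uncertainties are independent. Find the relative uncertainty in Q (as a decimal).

Relative error in a monomial: (δQ/Q)² = Σ (nᵢ · δxᵢ/xᵢ)².
  (-3·δa/a)² = (-3×0.0822)² = 0.0608;  (-1·δz/z)² = (-1×0.0154)² = 0.000238;  (-3·δr/r)² = (-3×0.0732)² = 0.0482;  (2·δu/u)² = (2×0.0668)² = 0.0179
δQ/Q = √(0.127) = 0.356

0.356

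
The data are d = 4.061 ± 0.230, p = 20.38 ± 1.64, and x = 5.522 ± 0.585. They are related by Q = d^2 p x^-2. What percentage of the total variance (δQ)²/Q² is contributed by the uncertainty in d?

(δQ/Q)² = (2·δd/d)² + (1·δp/p)² + (-2·δx/x)²
  d term: (2×0.0566)² = 0.0128
  p term: (1×0.0805)² = 0.00648
  x term: (-2×0.106)² = 0.0449
Total = 0.0642. Share from d = 0.0128/0.0642 = 0.200.

20.0%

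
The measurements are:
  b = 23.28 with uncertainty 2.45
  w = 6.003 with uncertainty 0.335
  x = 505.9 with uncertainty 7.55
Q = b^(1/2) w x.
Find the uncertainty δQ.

Since Q is a product/quotient, work with relative uncertainties:
  (½·δb/b)² = (0.5×0.105)² = 0.00277;  (1·δw/w)² = (1×0.0558)² = 0.00311;  (1·δx/x)² = (1×0.0149)² = 0.000223
δQ/Q = √(0.00611) = 0.0781
Q = 14650, so δQ = 0.0781 × 14650 = 1140.

1140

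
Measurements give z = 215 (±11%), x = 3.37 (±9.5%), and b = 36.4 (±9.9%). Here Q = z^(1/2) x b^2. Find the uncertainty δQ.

Q is a product of powers, so relative uncertainties combine in quadrature:
  (½·δz/z)² = (0.5×0.110)² = 0.00302;  (1·δx/x)² = (1×0.0950)² = 0.00902;  (2·δb/b)² = (2×0.0990)² = 0.0392
δQ/Q = √(0.0513) = 0.226
Q = 65500, so δQ = 0.226 × 65500 = 14800.

14800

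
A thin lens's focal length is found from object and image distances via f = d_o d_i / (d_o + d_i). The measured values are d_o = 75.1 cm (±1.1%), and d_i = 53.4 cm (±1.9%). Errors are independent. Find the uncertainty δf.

∂f/∂d_o = (d_i/(d_o+d_i))² = 0.173;  ∂f/∂d_i = (d_o/(d_o+d_i))² = 0.342
δf = √((∂f/∂d_o · δd_o)² + (∂f/∂d_i · δd_i)²) = √(0.0204 + 0.120) = 0.375 cm

0.375 cm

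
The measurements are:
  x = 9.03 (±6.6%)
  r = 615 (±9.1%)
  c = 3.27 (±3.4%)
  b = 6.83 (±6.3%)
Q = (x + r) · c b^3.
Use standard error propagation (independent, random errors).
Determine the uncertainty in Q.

1.38e+05

Let u = x + r = 624. δu = √(δx² + δr²) = √(0.355 + 3130) = 56.0, so δu/u = 0.0897.
Q is then a monomial in u, c, b:
δQ/Q = √((δu/u)² + (1·δc/c)² + (3·δb/b)²) = √(0.00804 + 0.00116 + 0.0357) = 0.212
Q = 6.5e+05, so δQ = 0.212 × 6.5e+05 = 1.38e+05.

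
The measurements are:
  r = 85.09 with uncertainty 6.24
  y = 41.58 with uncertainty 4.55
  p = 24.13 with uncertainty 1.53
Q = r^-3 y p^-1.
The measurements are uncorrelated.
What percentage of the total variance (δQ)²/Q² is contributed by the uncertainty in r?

(δQ/Q)² = (-3·δr/r)² + (1·δy/y)² + (-1·δp/p)²
  r term: (-3×0.0733)² = 0.0484
  y term: (1×0.109)² = 0.0120
  p term: (-1×0.0634)² = 0.00402
Total = 0.0644. Share from r = 0.0484/0.0644 = 0.752.

75.2%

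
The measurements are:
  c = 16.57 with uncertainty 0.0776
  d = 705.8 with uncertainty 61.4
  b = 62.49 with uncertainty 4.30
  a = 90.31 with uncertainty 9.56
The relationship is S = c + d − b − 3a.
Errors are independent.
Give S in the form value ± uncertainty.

388.9 ± 67.9

Each term contributes (cᵢ δxᵢ)² to (δS)²:
  (δc)² = 0.00602;  (δd)² = 3770;  (δb)² = 18.5;  (3·δa)² = 823
δS = √(4610) = 67.9
S = 388.9.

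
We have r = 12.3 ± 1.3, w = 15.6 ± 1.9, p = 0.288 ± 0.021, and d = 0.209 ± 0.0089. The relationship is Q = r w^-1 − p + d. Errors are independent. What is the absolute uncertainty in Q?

Let h = r·w^-1 = 0.788. δh/h = √((1·δr/r)² + (-1·δw/w)²) = √(0.0112 + 0.0148) = 0.161, so δh = 0.127.
Q = h − p + d: δQ = √(δh² + δp² + δd²) = √(0.0162 + 0.000441 + 7.92e-05) = 0.129

0.129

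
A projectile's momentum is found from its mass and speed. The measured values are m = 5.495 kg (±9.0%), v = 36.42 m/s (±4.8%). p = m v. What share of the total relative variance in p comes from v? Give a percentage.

(δp/p)² = (1·δm/m)² + (1·δv/v)²
  m term: (1×0.0900)² = 0.00810
  v term: (1×0.0480)² = 0.00230
Total = 0.0104. Share from v = 0.00230/0.0104 = 0.221.

22.1%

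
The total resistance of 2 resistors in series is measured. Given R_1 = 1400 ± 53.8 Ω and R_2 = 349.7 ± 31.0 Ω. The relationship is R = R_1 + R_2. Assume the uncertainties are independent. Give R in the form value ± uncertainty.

1750 ± 62.1 Ω

For a sum/difference, combine absolute errors in quadrature:
  (δR_1)² = 2890;  (δR_2)² = 961
δR = √(3860) = 62.1 Ω
R = 1750 Ω.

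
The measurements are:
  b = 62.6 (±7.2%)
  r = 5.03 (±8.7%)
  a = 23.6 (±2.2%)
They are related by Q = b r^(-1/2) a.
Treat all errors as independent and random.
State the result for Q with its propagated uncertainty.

Q is a product of powers, so relative uncertainties combine in quadrature:
  (1·δb/b)² = (1×0.0720)² = 0.00518;  (−½·δr/r)² = (-0.5×0.0870)² = 0.00189;  (1·δa/a)² = (1×0.0220)² = 0.000484
δQ/Q = √(0.00756) = 0.0869
Q = 659, so δQ = 0.0869 × 659 = 57.3.

659 ± 57.3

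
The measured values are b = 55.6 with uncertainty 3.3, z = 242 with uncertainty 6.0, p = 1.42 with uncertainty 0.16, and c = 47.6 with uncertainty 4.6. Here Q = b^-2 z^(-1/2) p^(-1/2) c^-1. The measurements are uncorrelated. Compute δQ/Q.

For a monomial Q ∝ b^-2, z^(-1/2), p^(-1/2), c^-1, fractional errors add in quadrature:
  (-2·δb/b)² = (-2×0.0594)² = 0.0141;  (−½·δz/z)² = (-0.5×0.0248)² = 0.000154;  (−½·δp/p)² = (-0.5×0.113)² = 0.00317;  (-1·δc/c)² = (-1×0.0966)² = 0.00934
δQ/Q = √(0.0268) = 0.164

0.164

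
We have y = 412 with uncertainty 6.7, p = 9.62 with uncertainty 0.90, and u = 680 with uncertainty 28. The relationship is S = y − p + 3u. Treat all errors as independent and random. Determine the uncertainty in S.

84.3

Absolute uncertainties add in quadrature for a linear combination:
  (δy)² = 44.9;  (δp)² = 0.810;  (3·δu)² = 7060
δS = √(7100) = 84.3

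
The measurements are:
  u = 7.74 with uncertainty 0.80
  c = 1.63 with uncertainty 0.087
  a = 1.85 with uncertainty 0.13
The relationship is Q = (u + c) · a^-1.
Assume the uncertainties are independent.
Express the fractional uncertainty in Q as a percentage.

Let w = u + c = 9.37. δw = √(δu² + δc²) = √(0.640 + 0.00757) = 0.805, so δw/w = 0.0859.
Q is then a monomial in w, a:
δQ/Q = √((δw/w)² + (-1·δa/a)²) = √(0.00738 + 0.00494) = 0.111

11.1%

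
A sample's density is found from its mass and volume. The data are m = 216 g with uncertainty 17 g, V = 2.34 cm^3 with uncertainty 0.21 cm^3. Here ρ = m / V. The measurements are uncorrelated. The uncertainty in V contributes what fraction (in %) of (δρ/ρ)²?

56.5%

(δρ/ρ)² = (1·δm/m)² + (-1·δV/V)²
  m term: (1×0.0787)² = 0.00619
  V term: (-1×0.0897)² = 0.00805
Total = 0.0142. Share from V = 0.00805/0.0142 = 0.565.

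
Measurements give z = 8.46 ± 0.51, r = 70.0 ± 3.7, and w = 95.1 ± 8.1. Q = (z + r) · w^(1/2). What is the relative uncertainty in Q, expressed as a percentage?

6.39%

Let u = z + r = 78.5. δu = √(δz² + δr²) = √(0.260 + 13.7) = 3.73, so δu/u = 0.0476.
Q is then a monomial in u, w:
δQ/Q = √((δu/u)² + (½·δw/w)²) = √(0.00227 + 0.00181) = 0.0639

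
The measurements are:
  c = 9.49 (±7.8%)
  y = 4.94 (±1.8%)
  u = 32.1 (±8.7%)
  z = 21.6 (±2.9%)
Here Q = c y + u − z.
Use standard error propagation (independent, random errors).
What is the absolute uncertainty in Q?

4.72

Let p = c·y = 46.9. δp/p = √((1·δc/c)² + (1·δy/y)²) = √(0.00608 + 0.000324) = 0.0800, so δp = 3.75.
Q = p + u − z: δQ = √(δp² + δu² + δz²) = √(14.1 + 7.80 + 0.392) = 4.72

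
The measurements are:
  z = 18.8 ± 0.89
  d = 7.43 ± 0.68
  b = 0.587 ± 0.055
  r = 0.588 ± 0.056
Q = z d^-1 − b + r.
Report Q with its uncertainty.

2.53 ± 0.272

Let p = z·d^-1 = 2.53. δp/p = √((1·δz/z)² + (-1·δd/d)²) = √(0.00224 + 0.00838) = 0.103, so δp = 0.261.
Q = p − b + r: δQ = √(δp² + δb² + δr²) = √(0.0680 + 0.00302 + 0.00314) = 0.272
Q = 2.53.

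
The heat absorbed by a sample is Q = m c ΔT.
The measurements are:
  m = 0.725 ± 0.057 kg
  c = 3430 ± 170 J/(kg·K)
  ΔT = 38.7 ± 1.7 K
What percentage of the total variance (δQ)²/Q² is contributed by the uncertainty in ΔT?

(δQ/Q)² = (1·δm/m)² + (1·δc/c)² + (1·δΔT/ΔT)²
  m term: (1×0.0786)² = 0.00618
  c term: (1×0.0496)² = 0.00246
  ΔT term: (1×0.0439)² = 0.00193
Total = 0.0106. Share from ΔT = 0.00193/0.0106 = 0.183.

18.3%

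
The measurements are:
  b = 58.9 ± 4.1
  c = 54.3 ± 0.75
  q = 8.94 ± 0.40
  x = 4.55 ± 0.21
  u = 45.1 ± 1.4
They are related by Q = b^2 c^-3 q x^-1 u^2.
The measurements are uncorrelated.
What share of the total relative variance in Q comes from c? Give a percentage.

(δQ/Q)² = (2·δb/b)² + (-3·δc/c)² + (1·δq/q)² + (-1·δx/x)² + (2·δu/u)²
  b term: (2×0.0696)² = 0.0194
  c term: (-3×0.0138)² = 0.00172
  q term: (1×0.0447)² = 0.00200
  x term: (-1×0.0462)² = 0.00213
  u term: (2×0.0310)² = 0.00385
Total = 0.0291. Share from c = 0.00172/0.0291 = 0.0590.

5.90%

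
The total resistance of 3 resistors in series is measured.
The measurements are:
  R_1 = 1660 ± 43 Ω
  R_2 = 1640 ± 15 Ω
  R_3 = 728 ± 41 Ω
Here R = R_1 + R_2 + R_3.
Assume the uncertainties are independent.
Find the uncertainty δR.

Each term contributes (cᵢ δxᵢ)² to (δR)²:
  (δR_1)² = 1850;  (δR_2)² = 225;  (δR_3)² = 1680
δR = √(3760) = 61.3 Ω

61.3 Ω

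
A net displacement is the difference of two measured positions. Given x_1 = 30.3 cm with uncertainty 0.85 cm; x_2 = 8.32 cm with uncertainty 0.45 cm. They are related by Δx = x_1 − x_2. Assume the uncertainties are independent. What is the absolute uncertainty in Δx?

Δx is a linear combination, so absolute uncertainties add in quadrature:
  (δx_1)² = 0.722;  (δx_2)² = 0.203
δΔx = √(0.925) = 0.962 cm

0.962 cm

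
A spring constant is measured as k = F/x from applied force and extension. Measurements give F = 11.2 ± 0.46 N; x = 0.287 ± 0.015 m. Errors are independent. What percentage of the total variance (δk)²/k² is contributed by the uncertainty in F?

38.2%

(δk/k)² = (1·δF/F)² + (-1·δx/x)²
  F term: (1×0.0411)² = 0.00169
  x term: (-1×0.0523)² = 0.00273
Total = 0.00442. Share from F = 0.00169/0.00442 = 0.382.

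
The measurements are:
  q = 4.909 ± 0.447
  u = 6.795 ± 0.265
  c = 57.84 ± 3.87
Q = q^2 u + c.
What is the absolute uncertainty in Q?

Let p = q^2·u = 163.7. δp/p = √((2·δq/q)² + (1·δu/u)²) = √(0.0332 + 0.00152) = 0.186, so δp = 30.5.
Q = p + c: δQ = √(δp² + δc²) = √(930 + 15.0) = 30.7

30.7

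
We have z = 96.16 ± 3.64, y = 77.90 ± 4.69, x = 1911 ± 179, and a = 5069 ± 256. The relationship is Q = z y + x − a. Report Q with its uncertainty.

4333 ± 618

Let p = z·y = 7491. δp/p = √((1·δz/z)² + (1·δy/y)²) = √(0.00143 + 0.00362) = 0.0711, so δp = 533.
Q = p + x − a: δQ = √(δp² + δx² + δa²) = √(2.84e+05 + 32000 + 65500) = 618
Q = 4333.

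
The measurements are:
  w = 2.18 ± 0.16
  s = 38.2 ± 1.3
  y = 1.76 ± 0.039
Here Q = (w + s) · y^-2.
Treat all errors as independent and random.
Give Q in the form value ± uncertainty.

13.0 ± 0.716

Let u = w + s = 40.4. δu = √(δw² + δs²) = √(0.0256 + 1.69) = 1.31, so δu/u = 0.0324.
Q is then a monomial in u, y:
δQ/Q = √((δu/u)² + (-2·δy/y)²) = √(0.00105 + 0.00196) = 0.0549
Q = 13.0, so δQ = 0.0549 × 13.0 = 0.716.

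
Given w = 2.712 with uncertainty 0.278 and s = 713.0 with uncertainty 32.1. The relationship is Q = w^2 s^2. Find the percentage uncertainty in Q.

22.4%

Relative error in a monomial: (δQ/Q)² = Σ (nᵢ · δxᵢ/xᵢ)².
  (2·δw/w)² = (2×0.103)² = 0.0420;  (2·δs/s)² = (2×0.0450)² = 0.00811
δQ/Q = √(0.0501) = 0.224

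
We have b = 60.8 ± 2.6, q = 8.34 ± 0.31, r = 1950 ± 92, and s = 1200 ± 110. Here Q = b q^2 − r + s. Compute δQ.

Let p = b·q^2 = 4230. δp/p = √((1·δb/b)² + (2·δq/q)²) = √(0.00183 + 0.00553) = 0.0858, so δp = 363.
Q = p − r + s: δQ = √(δp² + δr² + δs²) = √(1.32e+05 + 8460 + 12100) = 390

390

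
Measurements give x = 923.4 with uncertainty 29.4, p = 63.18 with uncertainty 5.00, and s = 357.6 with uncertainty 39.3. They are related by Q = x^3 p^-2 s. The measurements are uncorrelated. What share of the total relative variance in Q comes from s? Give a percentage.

26.1%

(δQ/Q)² = (3·δx/x)² + (-2·δp/p)² + (1·δs/s)²
  x term: (3×0.0318)² = 0.00912
  p term: (-2×0.0791)² = 0.0251
  s term: (1×0.110)² = 0.0121
Total = 0.0463. Share from s = 0.0121/0.0463 = 0.261.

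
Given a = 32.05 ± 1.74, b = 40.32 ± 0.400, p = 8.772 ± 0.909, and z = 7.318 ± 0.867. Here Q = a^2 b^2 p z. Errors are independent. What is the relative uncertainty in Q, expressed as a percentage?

Since Q is a product/quotient, work with relative uncertainties:
  (2·δa/a)² = (2×0.0543)² = 0.0118;  (2·δb/b)² = (2×0.00992)² = 0.000394;  (1·δp/p)² = (1×0.104)² = 0.0107;  (1·δz/z)² = (1×0.118)² = 0.0140
δQ/Q = √(0.0370) = 0.192

19.2%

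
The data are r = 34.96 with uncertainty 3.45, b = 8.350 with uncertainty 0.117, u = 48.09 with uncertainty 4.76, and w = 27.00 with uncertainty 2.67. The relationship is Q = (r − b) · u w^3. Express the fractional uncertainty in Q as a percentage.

Let h = r − b = 26.61. δh = √(δr² + δb²) = √(11.9 + 0.0137) = 3.45, so δh/h = 0.130.
Q is then a monomial in h, u, w:
δQ/Q = √((δh/h)² + (1·δu/u)² + (3·δw/w)²) = √(0.0168 + 0.00980 + 0.0880) = 0.339

33.9%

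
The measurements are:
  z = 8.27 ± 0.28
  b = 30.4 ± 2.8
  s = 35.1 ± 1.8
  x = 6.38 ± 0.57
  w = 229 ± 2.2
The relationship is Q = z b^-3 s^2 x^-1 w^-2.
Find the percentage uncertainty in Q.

31.0%

Products/powers → add relative errors in quadrature, weighted by exponent:
  (1·δz/z)² = (1×0.0339)² = 0.00115;  (-3·δb/b)² = (-3×0.0921)² = 0.0764;  (2·δs/s)² = (2×0.0513)² = 0.0105;  (-1·δx/x)² = (-1×0.0893)² = 0.00798;  (-2·δw/w)² = (-2×0.00961)² = 0.000369
δQ/Q = √(0.0964) = 0.310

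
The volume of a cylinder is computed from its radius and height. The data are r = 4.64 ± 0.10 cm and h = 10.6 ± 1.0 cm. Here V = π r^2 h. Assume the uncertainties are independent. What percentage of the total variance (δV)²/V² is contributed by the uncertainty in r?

17.3%

(δV/V)² = (2·δr/r)² + (1·δh/h)²
  r term: (2×0.0216)² = 0.00186
  h term: (1×0.0943)² = 0.00890
Total = 0.0108. Share from r = 0.00186/0.0108 = 0.173.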